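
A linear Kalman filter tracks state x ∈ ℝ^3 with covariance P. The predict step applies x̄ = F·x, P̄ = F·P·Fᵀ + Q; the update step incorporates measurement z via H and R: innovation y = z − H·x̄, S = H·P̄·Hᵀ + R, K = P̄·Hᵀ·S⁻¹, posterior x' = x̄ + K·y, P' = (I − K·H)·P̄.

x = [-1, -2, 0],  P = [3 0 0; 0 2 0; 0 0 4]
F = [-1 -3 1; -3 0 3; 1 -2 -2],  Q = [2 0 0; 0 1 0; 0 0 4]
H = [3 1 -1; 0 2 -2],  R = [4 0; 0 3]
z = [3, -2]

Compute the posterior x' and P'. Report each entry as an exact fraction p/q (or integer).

x' = [106401/73126, 13859/36563, 106019/73126]
P' = [75317/146252 1960/36563 43123/146252; 1960/36563 91120/36563 79228/36563; 43123/146252 79228/36563 377845/146252]

x̄ = F·x = [7, 3, 3]
P̄ = F·P·Fᵀ + Q = [27 21 1; 21 64 -33; 1 -33 31]
y = z − H·x̄ = [-18, -2]
S = H·P̄·Hᵀ + R = [528 442; 442 647]
K = P̄·Hᵀ·S⁻¹ = [47667/146252 -11761/73126; 4443/36563 7928/36563; 17109/146252 -20311/73126]
x' = x̄ + K·y = [106401/73126, 13859/36563, 106019/73126]
P' = (I − K·H)·P̄ = [75317/146252 1960/36563 43123/146252; 1960/36563 91120/36563 79228/36563; 43123/146252 79228/36563 377845/146252]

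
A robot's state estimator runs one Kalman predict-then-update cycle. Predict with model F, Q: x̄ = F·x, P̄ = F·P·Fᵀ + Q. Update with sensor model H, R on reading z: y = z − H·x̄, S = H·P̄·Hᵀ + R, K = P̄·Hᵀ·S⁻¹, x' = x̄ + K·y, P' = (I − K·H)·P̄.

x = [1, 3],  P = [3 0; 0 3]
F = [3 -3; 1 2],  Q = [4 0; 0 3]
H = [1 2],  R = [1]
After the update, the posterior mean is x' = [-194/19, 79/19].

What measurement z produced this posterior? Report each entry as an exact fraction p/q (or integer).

x̄ = F·x = [-6, 7]
P̄ = F·P·Fᵀ + Q = [58 -9; -9 18]
S = H·P̄·Hᵀ + R = [95]
K = P̄·Hᵀ·S⁻¹ = [8/19; 27/95]
x' − x̄ = [-80/19, -54/19] = K·y
y = (KᵀK)⁻¹·Kᵀ·(x' − x̄) = [-10]
z = y + H·x̄ = [-10] + [8] = [-2]

z = [-2]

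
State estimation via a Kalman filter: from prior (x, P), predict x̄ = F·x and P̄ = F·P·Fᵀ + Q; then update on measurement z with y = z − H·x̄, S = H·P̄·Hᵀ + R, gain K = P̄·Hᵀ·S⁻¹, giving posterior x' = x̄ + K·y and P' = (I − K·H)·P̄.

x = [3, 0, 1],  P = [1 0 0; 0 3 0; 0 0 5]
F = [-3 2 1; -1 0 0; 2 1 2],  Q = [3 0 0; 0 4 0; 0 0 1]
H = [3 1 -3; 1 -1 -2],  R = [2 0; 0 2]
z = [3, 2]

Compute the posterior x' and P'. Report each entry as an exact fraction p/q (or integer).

x̄ = F·x = [-8, -3, 8]
P̄ = F·P·Fᵀ + Q = [29 3 10; 3 5 -2; 10 -2 28]
y = z − H·x̄ = [54, 23]
S = H·P̄·Hᵀ + R = [370 152; 152 94]
K = P̄·Hᵀ·S⁻¹ = [394/973 -575/973; 394/2919 -575/2919; 356/2919 -1942/2919]
x' = x̄ + K·y = [267/973, -706/2919, -2090/2919]
P' = (I − K·H)·P̄ = [8027/973 -3811/973 6494/973; -3811/973 7865/2919 -9074/2919; 6494/973 -9074/2919 16220/2919]

x' = [267/973, -706/2919, -2090/2919]
P' = [8027/973 -3811/973 6494/973; -3811/973 7865/2919 -9074/2919; 6494/973 -9074/2919 16220/2919]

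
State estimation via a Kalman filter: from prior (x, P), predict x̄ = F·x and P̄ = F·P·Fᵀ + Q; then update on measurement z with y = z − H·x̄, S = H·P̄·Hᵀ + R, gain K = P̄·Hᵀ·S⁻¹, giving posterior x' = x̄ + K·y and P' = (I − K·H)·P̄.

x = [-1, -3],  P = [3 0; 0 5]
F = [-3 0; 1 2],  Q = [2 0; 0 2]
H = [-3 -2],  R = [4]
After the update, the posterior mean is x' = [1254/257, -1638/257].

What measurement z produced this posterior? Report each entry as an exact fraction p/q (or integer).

x̄ = F·x = [3, -7]
P̄ = F·P·Fᵀ + Q = [29 -9; -9 25]
S = H·P̄·Hᵀ + R = [257]
K = P̄·Hᵀ·S⁻¹ = [-69/257; -23/257]
x' − x̄ = [483/257, 161/257] = K·y
y = (KᵀK)⁻¹·Kᵀ·(x' − x̄) = [-7]
z = y + H·x̄ = [-7] + [5] = [-2]

z = [-2]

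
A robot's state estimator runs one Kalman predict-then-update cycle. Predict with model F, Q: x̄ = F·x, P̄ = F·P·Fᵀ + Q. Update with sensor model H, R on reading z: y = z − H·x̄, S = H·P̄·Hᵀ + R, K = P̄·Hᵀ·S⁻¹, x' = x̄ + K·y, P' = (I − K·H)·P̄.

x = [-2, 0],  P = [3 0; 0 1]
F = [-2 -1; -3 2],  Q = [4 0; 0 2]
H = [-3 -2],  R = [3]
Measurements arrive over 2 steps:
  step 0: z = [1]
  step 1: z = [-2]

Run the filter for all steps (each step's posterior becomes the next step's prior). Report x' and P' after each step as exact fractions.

step 0: x' = [-31/96, 1/16], P' = [1271/480 -297/80; -297/80 237/40]
step 1: x' = [58153/125598, 6511/20933], P' = [229111/62799 -225211/41866; -225211/41866 181593/20933]

step 0: x̄ = F·x = [4, 6]
step 0: P̄ = F·P·Fᵀ + Q = [17 16; 16 33]
step 0: y = z − H·x̄ = [25]
step 0: S = H·P̄·Hᵀ + R = [480]
step 0: K = P̄·Hᵀ·S⁻¹ = [-83/480; -19/80]
step 0: x' = x̄ + K·y = [-31/96, 1/16]
step 0: P' = (I − K·H)·P̄ = [1271/480 -297/80; -297/80 237/40]
step 1: x̄ = F·x = [7/12, 35/32]
step 1: P̄ = F·P·Fᵀ + Q = [17/3 31/4; 31/4 15053/160]
step 1: y = z − H·x̄ = [31/16]
step 1: S = H·P̄·Hᵀ + R = [20933/40]
step 1: K = P̄·Hᵀ·S⁻¹ = [-1300/20933; -16913/41866]
step 1: x' = x̄ + K·y = [58153/125598, 6511/20933]
step 1: P' = (I − K·H)·P̄ = [229111/62799 -225211/41866; -225211/41866 181593/20933]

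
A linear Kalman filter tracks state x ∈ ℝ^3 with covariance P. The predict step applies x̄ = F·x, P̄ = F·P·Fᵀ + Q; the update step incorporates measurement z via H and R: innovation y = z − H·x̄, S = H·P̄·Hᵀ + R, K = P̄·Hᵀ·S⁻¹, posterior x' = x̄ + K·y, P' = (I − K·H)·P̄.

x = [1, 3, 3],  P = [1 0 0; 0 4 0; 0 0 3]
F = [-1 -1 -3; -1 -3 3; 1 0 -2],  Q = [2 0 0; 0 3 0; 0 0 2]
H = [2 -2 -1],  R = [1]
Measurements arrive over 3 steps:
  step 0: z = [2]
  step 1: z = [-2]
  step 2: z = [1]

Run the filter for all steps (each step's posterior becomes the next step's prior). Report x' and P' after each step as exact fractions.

step 0: x̄ = F·x = [-13, -1, -5]
step 0: P̄ = F·P·Fᵀ + Q = [34 -14 17; -14 67 -19; 17 -19 15]
step 0: y = z − H·x̄ = [21]
step 0: S = H·P̄·Hᵀ + R = [388]
step 0: K = P̄·Hᵀ·S⁻¹ = [79/388; -143/388; 57/388]
step 0: x' = x̄ + K·y = [-3385/388, -3391/388, -743/388]
step 0: P' = (I − K·H)·P̄ = [6951/388 5865/388 2093/388; 5865/388 5547/388 779/388; 2093/388 779/388 2571/388]
step 1: x̄ = F·x = [9005/388, 11329/388, -1899/388]
step 1: P̄ = F·P·Fᵀ + Q = [65375/388 28587/388 2075/388; 28587/388 89787/388 -24833/388; 2075/388 -24833/388 9639/388]
step 1: y = z − H·x̄ = [1973/388]
step 1: S = H·P̄·Hᵀ + R = [294347/388]
step 1: K = P̄·Hᵀ·S⁻¹ = [71501/294347; -97567/294347; 44177/294347]
step 1: x' = x̄ + K·y = [7195016/294347, 8098344/294347, -1215989/294347]
step 1: P' = (I − K·H)·P̄ = [36418923/294347 39666587/294347 -6566829/294347; 39666587/294347 43580450/294347 -7730159/294347; -6566829/294347 -7730159/294347 2282483/294347]
step 2: x̄ = F·x = [-11645393/294347, -35138015/294347, 9626994/294347]
step 2: P̄ = F·P·Fᵀ + Q = [94681660/294347 258903320/294347 -71284101/294347; 258903320/294347 866611719/294347 -248328681/294347; -71284101/294347 -248328681/294347 72404865/294347]
step 2: y = z − H·x̄ = [-37063903/294347]
step 2: S = H·P̄·Hᵀ + R = [1138467848/294347]
step 2: K = P̄·Hᵀ·S⁻¹ = [-257159219/1138467848; -967088117/1138467848; 281684295/1138467848]
step 2: x' = x̄ + K·y = [-12660503281/1138467848, -14131077127/1138467848, 1765615941/1138467848]
step 2: P' = (I − K·H)·P̄ = [141537579077/1138467848 156473416371/1138467848 -29614515369/1138467848; 156473416371/1138467848 174454479709/1138467848 -34995038559/1138467848; -29614515369/1138467848 -34995038559/1138467848 10479362085/1138467848]

step 0: x' = [-3385/388, -3391/388, -743/388], P' = [6951/388 5865/388 2093/388; 5865/388 5547/388 779/388; 2093/388 779/388 2571/388]
step 1: x' = [7195016/294347, 8098344/294347, -1215989/294347], P' = [36418923/294347 39666587/294347 -6566829/294347; 39666587/294347 43580450/294347 -7730159/294347; -6566829/294347 -7730159/294347 2282483/294347]
step 2: x' = [-12660503281/1138467848, -14131077127/1138467848, 1765615941/1138467848], P' = [141537579077/1138467848 156473416371/1138467848 -29614515369/1138467848; 156473416371/1138467848 174454479709/1138467848 -34995038559/1138467848; -29614515369/1138467848 -34995038559/1138467848 10479362085/1138467848]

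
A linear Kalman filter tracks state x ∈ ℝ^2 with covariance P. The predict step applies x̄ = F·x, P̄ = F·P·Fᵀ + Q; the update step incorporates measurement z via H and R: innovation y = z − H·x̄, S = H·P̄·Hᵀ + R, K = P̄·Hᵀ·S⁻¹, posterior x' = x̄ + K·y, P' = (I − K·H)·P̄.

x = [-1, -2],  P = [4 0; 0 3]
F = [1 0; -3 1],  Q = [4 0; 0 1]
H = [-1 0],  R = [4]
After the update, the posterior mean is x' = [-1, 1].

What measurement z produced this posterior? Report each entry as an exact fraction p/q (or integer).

x̄ = F·x = [-1, 1]
P̄ = F·P·Fᵀ + Q = [8 -12; -12 40]
S = H·P̄·Hᵀ + R = [12]
K = P̄·Hᵀ·S⁻¹ = [-2/3; 1]
x' − x̄ = [0, 0] = K·y
y = (KᵀK)⁻¹·Kᵀ·(x' − x̄) = [0]
z = y + H·x̄ = [0] + [1] = [1]

z = [1]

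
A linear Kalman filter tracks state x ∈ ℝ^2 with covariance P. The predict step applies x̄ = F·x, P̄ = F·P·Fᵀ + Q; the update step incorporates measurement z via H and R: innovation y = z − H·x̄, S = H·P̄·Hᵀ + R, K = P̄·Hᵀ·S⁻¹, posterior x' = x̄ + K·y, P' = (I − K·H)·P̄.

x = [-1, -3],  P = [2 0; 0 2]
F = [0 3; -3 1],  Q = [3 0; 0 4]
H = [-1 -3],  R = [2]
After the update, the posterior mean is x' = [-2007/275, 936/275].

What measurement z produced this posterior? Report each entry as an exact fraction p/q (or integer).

x̄ = F·x = [-9, 0]
P̄ = F·P·Fᵀ + Q = [21 6; 6 24]
S = H·P̄·Hᵀ + R = [275]
K = P̄·Hᵀ·S⁻¹ = [-39/275; -78/275]
x' − x̄ = [468/275, 936/275] = K·y
y = (KᵀK)⁻¹·Kᵀ·(x' − x̄) = [-12]
z = y + H·x̄ = [-12] + [9] = [-3]

z = [-3]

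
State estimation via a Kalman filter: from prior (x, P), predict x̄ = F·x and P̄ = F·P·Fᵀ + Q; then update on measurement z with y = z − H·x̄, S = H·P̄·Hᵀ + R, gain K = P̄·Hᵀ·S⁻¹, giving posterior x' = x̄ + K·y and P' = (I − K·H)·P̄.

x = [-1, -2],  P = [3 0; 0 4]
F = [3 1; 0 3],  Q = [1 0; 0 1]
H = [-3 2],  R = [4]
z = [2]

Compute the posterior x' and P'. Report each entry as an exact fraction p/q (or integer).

x̄ = F·x = [-5, -6]
P̄ = F·P·Fᵀ + Q = [32 12; 12 37]
y = z − H·x̄ = [-1]
S = H·P̄·Hᵀ + R = [296]
K = P̄·Hᵀ·S⁻¹ = [-9/37; 19/148]
x' = x̄ + K·y = [-176/37, -907/148]
P' = (I − K·H)·P̄ = [536/37 786/37; 786/37 2377/74]

x' = [-176/37, -907/148]
P' = [536/37 786/37; 786/37 2377/74]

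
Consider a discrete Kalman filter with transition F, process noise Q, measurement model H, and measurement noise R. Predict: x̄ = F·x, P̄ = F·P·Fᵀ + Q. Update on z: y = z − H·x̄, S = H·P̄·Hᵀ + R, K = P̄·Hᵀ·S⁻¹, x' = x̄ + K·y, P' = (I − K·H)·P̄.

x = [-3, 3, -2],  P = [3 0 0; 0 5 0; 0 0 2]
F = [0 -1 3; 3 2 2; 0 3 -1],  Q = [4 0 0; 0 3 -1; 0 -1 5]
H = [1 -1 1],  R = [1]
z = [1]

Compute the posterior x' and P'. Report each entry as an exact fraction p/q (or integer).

x̄ = F·x = [-9, -7, 11]
P̄ = F·P·Fᵀ + Q = [27 2 -21; 2 58 25; -21 25 52]
y = z − H·x̄ = [-8]
S = H·P̄·Hᵀ + R = [42]
K = P̄·Hᵀ·S⁻¹ = [2/21; -31/42; 1/7]
x' = x̄ + K·y = [-205/21, -23/21, 69/7]
P' = (I − K·H)·P̄ = [559/21 104/21 -151/7; 104/21 1475/42 206/7; -151/7 206/7 358/7]

x' = [-205/21, -23/21, 69/7]
P' = [559/21 104/21 -151/7; 104/21 1475/42 206/7; -151/7 206/7 358/7]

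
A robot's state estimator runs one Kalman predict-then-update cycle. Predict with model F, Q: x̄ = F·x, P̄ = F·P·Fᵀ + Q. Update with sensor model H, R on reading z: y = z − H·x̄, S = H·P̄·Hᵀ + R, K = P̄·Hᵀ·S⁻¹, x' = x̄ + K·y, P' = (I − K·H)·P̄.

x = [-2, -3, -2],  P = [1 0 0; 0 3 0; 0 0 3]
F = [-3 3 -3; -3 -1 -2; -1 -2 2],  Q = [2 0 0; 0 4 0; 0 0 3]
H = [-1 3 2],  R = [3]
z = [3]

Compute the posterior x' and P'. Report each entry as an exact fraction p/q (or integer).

x̄ = F·x = [3, 13, 4]
P̄ = F·P·Fᵀ + Q = [65 18 -33; 18 28 -3; -33 -3 28]
y = z − H·x̄ = [-41]
S = H·P̄·Hᵀ + R = [420]
K = P̄·Hᵀ·S⁻¹ = [-11/60; 1/7; 4/21]
x' = x̄ + K·y = [631/60, 50/7, -80/21]
P' = (I − K·H)·P̄ = [3053/60 29 -55/3; 29 136/7 -101/7; -55/3 -101/7 268/21]

x' = [631/60, 50/7, -80/21]
P' = [3053/60 29 -55/3; 29 136/7 -101/7; -55/3 -101/7 268/21]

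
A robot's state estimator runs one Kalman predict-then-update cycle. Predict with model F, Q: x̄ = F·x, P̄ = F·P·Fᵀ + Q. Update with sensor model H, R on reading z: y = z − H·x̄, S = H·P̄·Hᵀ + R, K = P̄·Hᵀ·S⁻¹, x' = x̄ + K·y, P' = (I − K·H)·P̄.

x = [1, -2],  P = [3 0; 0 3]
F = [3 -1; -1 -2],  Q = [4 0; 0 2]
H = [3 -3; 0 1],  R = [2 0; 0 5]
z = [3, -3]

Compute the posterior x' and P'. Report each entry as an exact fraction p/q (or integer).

x̄ = F·x = [5, 3]
P̄ = F·P·Fᵀ + Q = [34 -3; -3 17]
y = z − H·x̄ = [-3, -6]
S = H·P̄·Hᵀ + R = [515 -60; -60 22]
K = P̄·Hᵀ·S⁻¹ = [1131/3865 1023/1546; -30/773 1031/1546]
x' = x̄ + K·y = [587/3865, -684/773]
P' = (I − K·H)·P̄ = [27083/7730 5115/1546; 5115/1546 5155/1546]

x' = [587/3865, -684/773]
P' = [27083/7730 5115/1546; 5115/1546 5155/1546]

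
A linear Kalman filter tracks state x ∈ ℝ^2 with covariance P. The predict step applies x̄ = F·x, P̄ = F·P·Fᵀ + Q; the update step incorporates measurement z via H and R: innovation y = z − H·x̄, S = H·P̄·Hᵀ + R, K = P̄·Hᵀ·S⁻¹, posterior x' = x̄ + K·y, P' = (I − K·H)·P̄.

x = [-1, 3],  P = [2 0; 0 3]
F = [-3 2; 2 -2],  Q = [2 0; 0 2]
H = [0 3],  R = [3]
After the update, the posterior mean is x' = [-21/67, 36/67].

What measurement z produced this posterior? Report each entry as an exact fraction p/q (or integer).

x̄ = F·x = [9, -8]
P̄ = F·P·Fᵀ + Q = [32 -24; -24 22]
S = H·P̄·Hᵀ + R = [201]
K = P̄·Hᵀ·S⁻¹ = [-24/67; 22/67]
x' − x̄ = [-624/67, 572/67] = K·y
y = (KᵀK)⁻¹·Kᵀ·(x' − x̄) = [26]
z = y + H·x̄ = [26] + [-24] = [2]

z = [2]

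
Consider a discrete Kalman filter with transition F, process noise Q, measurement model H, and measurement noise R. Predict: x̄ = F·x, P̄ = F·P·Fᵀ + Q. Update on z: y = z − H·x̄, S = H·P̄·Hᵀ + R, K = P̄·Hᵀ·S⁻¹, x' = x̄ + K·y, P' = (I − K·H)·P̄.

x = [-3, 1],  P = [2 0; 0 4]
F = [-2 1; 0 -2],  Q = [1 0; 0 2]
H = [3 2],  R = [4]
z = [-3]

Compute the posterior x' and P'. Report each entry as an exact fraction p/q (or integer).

x' = [219/97, -434/97]
P' = [732/97 -1052/97; -1052/97 1602/97]

x̄ = F·x = [7, -2]
P̄ = F·P·Fᵀ + Q = [13 -8; -8 18]
y = z − H·x̄ = [-20]
S = H·P̄·Hᵀ + R = [97]
K = P̄·Hᵀ·S⁻¹ = [23/97; 12/97]
x' = x̄ + K·y = [219/97, -434/97]
P' = (I − K·H)·P̄ = [732/97 -1052/97; -1052/97 1602/97]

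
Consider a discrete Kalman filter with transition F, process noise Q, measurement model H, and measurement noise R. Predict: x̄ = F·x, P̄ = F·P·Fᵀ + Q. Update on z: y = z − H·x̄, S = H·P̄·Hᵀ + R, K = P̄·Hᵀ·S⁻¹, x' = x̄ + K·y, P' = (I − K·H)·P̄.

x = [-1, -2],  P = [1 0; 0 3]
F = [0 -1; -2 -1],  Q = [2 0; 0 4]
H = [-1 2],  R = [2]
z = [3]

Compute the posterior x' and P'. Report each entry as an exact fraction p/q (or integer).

x̄ = F·x = [2, 4]
P̄ = F·P·Fᵀ + Q = [5 3; 3 11]
y = z − H·x̄ = [-3]
S = H·P̄·Hᵀ + R = [39]
K = P̄·Hᵀ·S⁻¹ = [1/39; 19/39]
x' = x̄ + K·y = [25/13, 33/13]
P' = (I − K·H)·P̄ = [194/39 98/39; 98/39 68/39]

x' = [25/13, 33/13]
P' = [194/39 98/39; 98/39 68/39]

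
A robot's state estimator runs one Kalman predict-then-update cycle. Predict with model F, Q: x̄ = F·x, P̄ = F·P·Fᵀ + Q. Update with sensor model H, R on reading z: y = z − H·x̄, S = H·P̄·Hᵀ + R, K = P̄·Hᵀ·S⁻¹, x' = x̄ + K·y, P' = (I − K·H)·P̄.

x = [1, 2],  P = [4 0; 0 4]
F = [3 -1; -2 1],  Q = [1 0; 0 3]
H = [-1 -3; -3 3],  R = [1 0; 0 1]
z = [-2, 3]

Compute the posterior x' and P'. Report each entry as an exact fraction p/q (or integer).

x̄ = F·x = [1, 0]
P̄ = F·P·Fᵀ + Q = [41 -28; -28 23]
y = z − H·x̄ = [-1, 6]
S = H·P̄·Hᵀ + R = [81 -252; -252 1081]
K = P̄·Hᵀ·S⁻¹ = [-5681/24057 -659/2673; -5765/24057 229/2673]
x' = x̄ + K·y = [-5848/24057, 18131/24057]
P' = (I − K·H)·P̄ = [2903/24057 926/24057; 926/24057 1613/24057]

x' = [-5848/24057, 18131/24057]
P' = [2903/24057 926/24057; 926/24057 1613/24057]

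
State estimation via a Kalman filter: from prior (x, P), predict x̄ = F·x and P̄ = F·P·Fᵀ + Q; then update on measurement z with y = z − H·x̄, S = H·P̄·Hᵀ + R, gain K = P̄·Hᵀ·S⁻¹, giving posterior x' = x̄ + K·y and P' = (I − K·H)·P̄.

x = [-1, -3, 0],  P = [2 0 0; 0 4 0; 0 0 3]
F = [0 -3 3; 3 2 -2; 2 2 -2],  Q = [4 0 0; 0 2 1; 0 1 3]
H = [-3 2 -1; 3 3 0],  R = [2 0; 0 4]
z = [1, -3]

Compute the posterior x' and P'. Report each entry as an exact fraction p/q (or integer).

x̄ = F·x = [9, -9, -8]
P̄ = F·P·Fᵀ + Q = [67 -42 -42; -42 48 41; -42 41 39]
y = z − H·x̄ = [38, -3]
S = H·P̄·Hᵀ + R = [924 -186; -186 283]
K = P̄·Hᵀ·S⁻¹ = [-18273/75632 4017/37816; 54571/226896 8383/37816; 47269/226896 4777/37816]
x' = x̄ + K·y = [-9447/18908, -29815/56724, -26233/56724]
P' = (I − K·H)·P̄ = [24455/75632 -13743/75632 -64305/75632; -13743/75632 108293/226896 231131/226896; -64305/75632 231131/226896 946469/226896]

x' = [-9447/18908, -29815/56724, -26233/56724]
P' = [24455/75632 -13743/75632 -64305/75632; -13743/75632 108293/226896 231131/226896; -64305/75632 231131/226896 946469/226896]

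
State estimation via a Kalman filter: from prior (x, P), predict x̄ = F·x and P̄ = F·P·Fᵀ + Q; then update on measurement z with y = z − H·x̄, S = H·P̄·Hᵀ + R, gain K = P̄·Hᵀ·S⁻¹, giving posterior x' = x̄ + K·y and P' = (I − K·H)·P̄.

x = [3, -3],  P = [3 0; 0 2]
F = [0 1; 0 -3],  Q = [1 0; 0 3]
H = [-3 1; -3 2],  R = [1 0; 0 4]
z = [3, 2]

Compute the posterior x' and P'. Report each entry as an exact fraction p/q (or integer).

x' = [-234/383, 312/383]
P' = [114/383 231/383; 231/383 1299/766]

x̄ = F·x = [-3, 9]
P̄ = F·P·Fᵀ + Q = [3 -6; -6 21]
y = z − H·x̄ = [-15, -25]
S = H·P̄·Hᵀ + R = [85 123; 123 187]
K = P̄·Hᵀ·S⁻¹ = [-111/383 30/383; -87/766 303/766]
x' = x̄ + K·y = [-234/383, 312/383]
P' = (I − K·H)·P̄ = [114/383 231/383; 231/383 1299/766]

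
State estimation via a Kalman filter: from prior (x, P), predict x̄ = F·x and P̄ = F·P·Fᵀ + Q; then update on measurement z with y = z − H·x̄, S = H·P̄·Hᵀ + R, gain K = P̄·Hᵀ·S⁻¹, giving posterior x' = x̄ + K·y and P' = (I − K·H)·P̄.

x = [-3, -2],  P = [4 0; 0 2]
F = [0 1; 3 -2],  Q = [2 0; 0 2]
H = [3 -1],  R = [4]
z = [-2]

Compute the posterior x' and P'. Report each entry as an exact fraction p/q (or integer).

x̄ = F·x = [-2, -5]
P̄ = F·P·Fᵀ + Q = [4 -4; -4 46]
y = z − H·x̄ = [-1]
S = H·P̄·Hᵀ + R = [110]
K = P̄·Hᵀ·S⁻¹ = [8/55; -29/55]
x' = x̄ + K·y = [-118/55, -246/55]
P' = (I − K·H)·P̄ = [92/55 244/55; 244/55 848/55]

x' = [-118/55, -246/55]
P' = [92/55 244/55; 244/55 848/55]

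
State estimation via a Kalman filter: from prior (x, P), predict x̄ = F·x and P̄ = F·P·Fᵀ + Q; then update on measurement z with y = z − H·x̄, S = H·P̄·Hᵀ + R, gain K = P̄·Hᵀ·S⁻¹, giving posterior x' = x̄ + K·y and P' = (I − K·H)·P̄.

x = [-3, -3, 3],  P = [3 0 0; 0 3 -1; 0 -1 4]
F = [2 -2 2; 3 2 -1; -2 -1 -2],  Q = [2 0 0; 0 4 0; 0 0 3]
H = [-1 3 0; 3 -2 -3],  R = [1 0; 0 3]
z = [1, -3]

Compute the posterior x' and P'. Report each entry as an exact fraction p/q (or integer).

x' = [-366302/475841, 18084/475841, 101138/475841]
P' = [2648150/475841 890262/475841 1958764/475841; 890262/475841 351996/475841 623805/475841; 1958764/475841 623805/475841 1626267/475841]

x̄ = F·x = [6, -18, 3]
P̄ = F·P·Fᵀ + Q = [50 -8 -24; -8 51 -13; -24 -13 30]
y = z − H·x̄ = [61, -48]
S = H·P̄·Hᵀ + R = [558 -499; -499 1299]
K = P̄·Hᵀ·S⁻¹ = [22636/475841 95878/475841; 165726/475841 31793/475841; -87349/475841 -83373/475841]
x' = x̄ + K·y = [-366302/475841, 18084/475841, 101138/475841]
P' = (I − K·H)·P̄ = [2648150/475841 890262/475841 1958764/475841; 890262/475841 351996/475841 623805/475841; 1958764/475841 623805/475841 1626267/475841]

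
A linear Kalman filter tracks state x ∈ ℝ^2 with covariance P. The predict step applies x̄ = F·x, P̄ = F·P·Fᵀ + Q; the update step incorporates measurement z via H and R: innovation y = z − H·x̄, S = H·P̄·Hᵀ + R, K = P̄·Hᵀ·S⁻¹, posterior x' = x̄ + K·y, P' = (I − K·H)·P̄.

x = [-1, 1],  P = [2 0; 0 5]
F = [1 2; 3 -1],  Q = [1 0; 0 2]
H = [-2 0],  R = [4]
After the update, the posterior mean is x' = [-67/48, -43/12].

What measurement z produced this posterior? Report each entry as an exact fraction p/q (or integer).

x̄ = F·x = [1, -4]
P̄ = F·P·Fᵀ + Q = [23 -4; -4 25]
S = H·P̄·Hᵀ + R = [96]
K = P̄·Hᵀ·S⁻¹ = [-23/48; 1/12]
x' − x̄ = [-115/48, 5/12] = K·y
y = (KᵀK)⁻¹·Kᵀ·(x' − x̄) = [5]
z = y + H·x̄ = [5] + [-2] = [3]

z = [3]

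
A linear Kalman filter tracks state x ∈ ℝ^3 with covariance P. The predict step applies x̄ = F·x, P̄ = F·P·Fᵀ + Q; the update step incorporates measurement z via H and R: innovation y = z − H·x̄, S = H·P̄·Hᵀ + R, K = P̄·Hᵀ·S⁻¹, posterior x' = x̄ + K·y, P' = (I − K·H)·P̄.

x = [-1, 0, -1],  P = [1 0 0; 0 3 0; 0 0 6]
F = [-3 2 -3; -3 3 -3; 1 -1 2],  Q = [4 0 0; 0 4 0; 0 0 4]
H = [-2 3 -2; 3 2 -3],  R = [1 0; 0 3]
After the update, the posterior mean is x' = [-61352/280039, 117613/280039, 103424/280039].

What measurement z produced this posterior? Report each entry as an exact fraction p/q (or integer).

x̄ = F·x = [6, 6, -3]
P̄ = F·P·Fᵀ + Q = [79 81 -45; 81 94 -48; -45 -48 32]
S = H·P̄·Hᵀ + R = [535 1311; 1311 3736]
K = P̄·Hᵀ·S⁻¹ = [-46274/280039 56265/280039; 53151/280039 24449/280039; -12151/280039 -20247/280039]
x' − x̄ = [-1741586/280039, -1562621/280039, 943541/280039] = K·y
y = (KᵀK)⁻¹·Kᵀ·(x' − x̄) = [-11, -40]
z = y + H·x̄ = [-11, -40] + [12, 39] = [1, -1]

z = [1, -1]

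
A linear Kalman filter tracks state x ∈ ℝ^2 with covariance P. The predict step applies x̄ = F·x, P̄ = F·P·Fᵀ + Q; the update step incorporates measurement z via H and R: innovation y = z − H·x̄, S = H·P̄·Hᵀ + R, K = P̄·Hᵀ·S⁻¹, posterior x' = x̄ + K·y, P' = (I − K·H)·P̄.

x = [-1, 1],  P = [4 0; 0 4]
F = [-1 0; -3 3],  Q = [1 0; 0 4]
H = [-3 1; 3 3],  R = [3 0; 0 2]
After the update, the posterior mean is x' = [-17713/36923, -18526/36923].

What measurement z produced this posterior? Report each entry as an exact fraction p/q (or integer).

z = [1, -3]

x̄ = F·x = [1, 6]
P̄ = F·P·Fᵀ + Q = [5 12; 12 76]
S = H·P̄·Hᵀ + R = [52 111; 111 947]
K = P̄·Hᵀ·S⁻¹ = [-8502/36923 2985/36923; 8576/36923 9288/36923]
x' − x̄ = [-54636/36923, -240064/36923] = K·y
y = (KᵀK)⁻¹·Kᵀ·(x' − x̄) = [-2, -24]
z = y + H·x̄ = [-2, -24] + [3, 21] = [1, -3]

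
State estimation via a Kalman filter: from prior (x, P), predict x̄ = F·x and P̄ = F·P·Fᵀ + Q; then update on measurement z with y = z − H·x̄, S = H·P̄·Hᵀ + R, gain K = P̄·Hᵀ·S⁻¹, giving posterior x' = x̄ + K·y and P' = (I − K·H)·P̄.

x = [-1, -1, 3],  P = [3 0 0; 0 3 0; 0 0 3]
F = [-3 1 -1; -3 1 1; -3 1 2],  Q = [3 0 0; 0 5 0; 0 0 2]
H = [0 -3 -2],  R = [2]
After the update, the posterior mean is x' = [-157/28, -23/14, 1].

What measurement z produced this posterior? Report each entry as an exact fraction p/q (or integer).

x̄ = F·x = [-1, 5, 8]
P̄ = F·P·Fᵀ + Q = [36 27 24; 27 38 36; 24 36 44]
S = H·P̄·Hᵀ + R = [952]
K = P̄·Hᵀ·S⁻¹ = [-129/952; -93/476; -7/34]
x' − x̄ = [-129/28, -93/14, -7] = K·y
y = (KᵀK)⁻¹·Kᵀ·(x' − x̄) = [34]
z = y + H·x̄ = [34] + [-31] = [3]

z = [3]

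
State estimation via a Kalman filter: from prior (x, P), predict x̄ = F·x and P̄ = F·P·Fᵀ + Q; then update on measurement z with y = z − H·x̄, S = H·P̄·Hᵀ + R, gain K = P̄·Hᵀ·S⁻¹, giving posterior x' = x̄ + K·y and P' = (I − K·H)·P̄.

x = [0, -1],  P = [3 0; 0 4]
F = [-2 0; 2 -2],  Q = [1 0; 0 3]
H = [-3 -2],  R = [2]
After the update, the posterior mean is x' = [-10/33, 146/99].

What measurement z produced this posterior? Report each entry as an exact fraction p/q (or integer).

x̄ = F·x = [0, 2]
P̄ = F·P·Fᵀ + Q = [13 -12; -12 31]
S = H·P̄·Hᵀ + R = [99]
K = P̄·Hᵀ·S⁻¹ = [-5/33; -26/99]
x' − x̄ = [-10/33, -52/99] = K·y
y = (KᵀK)⁻¹·Kᵀ·(x' − x̄) = [2]
z = y + H·x̄ = [2] + [-4] = [-2]

z = [-2]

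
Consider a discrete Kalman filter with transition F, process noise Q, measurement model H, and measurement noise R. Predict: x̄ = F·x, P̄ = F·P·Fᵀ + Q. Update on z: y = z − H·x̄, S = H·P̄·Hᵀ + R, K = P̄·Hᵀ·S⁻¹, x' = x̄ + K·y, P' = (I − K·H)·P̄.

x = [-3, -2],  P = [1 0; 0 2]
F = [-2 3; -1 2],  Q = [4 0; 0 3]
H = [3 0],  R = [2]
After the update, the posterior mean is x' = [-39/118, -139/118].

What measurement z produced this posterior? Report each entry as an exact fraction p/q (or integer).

z = [-1]

x̄ = F·x = [0, -1]
P̄ = F·P·Fᵀ + Q = [26 14; 14 12]
S = H·P̄·Hᵀ + R = [236]
K = P̄·Hᵀ·S⁻¹ = [39/118; 21/118]
x' − x̄ = [-39/118, -21/118] = K·y
y = (KᵀK)⁻¹·Kᵀ·(x' − x̄) = [-1]
z = y + H·x̄ = [-1] + [0] = [-1]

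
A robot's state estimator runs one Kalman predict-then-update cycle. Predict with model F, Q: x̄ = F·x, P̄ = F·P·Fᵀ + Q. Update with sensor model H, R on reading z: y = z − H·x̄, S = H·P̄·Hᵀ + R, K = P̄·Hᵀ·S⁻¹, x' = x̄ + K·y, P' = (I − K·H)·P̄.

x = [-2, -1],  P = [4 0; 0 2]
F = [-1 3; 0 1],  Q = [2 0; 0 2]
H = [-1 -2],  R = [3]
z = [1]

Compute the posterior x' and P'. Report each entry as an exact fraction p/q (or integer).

x̄ = F·x = [-1, -1]
P̄ = F·P·Fᵀ + Q = [24 6; 6 4]
y = z − H·x̄ = [-2]
S = H·P̄·Hᵀ + R = [67]
K = P̄·Hᵀ·S⁻¹ = [-36/67; -14/67]
x' = x̄ + K·y = [5/67, -39/67]
P' = (I − K·H)·P̄ = [312/67 -102/67; -102/67 72/67]

x' = [5/67, -39/67]
P' = [312/67 -102/67; -102/67 72/67]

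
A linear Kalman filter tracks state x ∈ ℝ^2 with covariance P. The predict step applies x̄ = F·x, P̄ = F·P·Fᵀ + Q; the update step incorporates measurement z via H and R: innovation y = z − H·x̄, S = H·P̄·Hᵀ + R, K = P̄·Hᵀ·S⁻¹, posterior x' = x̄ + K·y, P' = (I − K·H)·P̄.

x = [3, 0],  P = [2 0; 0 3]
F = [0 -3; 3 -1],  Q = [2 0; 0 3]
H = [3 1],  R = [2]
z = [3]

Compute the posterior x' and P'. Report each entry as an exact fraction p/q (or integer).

x̄ = F·x = [0, 9]
P̄ = F·P·Fᵀ + Q = [29 9; 9 24]
y = z − H·x̄ = [-6]
S = H·P̄·Hᵀ + R = [341]
K = P̄·Hᵀ·S⁻¹ = [96/341; 51/341]
x' = x̄ + K·y = [-576/341, 2763/341]
P' = (I − K·H)·P̄ = [673/341 -1827/341; -1827/341 5583/341]

x' = [-576/341, 2763/341]
P' = [673/341 -1827/341; -1827/341 5583/341]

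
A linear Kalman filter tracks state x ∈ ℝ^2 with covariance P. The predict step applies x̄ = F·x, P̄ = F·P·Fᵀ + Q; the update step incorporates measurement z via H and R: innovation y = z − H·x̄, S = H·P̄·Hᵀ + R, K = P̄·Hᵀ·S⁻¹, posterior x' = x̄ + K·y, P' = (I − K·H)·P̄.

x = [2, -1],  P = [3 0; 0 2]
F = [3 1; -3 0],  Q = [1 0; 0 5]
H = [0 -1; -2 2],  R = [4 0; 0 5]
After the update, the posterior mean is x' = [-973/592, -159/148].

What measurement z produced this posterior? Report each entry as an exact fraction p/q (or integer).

x̄ = F·x = [5, -6]
P̄ = F·P·Fᵀ + Q = [30 -27; -27 32]
S = H·P̄·Hᵀ + R = [36 -118; -118 469]
K = P̄·Hᵀ·S⁻¹ = [-789/2960 -459/1480; -271/740 59/370]
x' − x̄ = [-3933/592, 729/148] = K·y
y = (KᵀK)⁻¹·Kᵀ·(x' − x̄) = [-3, 24]
z = y + H·x̄ = [-3, 24] + [6, -22] = [3, 2]

z = [3, 2]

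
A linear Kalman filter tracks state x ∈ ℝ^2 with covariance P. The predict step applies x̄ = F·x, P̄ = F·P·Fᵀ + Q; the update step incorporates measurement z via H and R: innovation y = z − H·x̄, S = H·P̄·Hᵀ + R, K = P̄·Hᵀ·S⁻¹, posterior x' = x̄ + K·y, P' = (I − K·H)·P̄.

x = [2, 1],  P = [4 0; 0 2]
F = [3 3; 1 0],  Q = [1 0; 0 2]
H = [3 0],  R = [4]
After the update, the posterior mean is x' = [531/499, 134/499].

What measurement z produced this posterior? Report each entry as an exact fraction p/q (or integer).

z = [3]

x̄ = F·x = [9, 2]
P̄ = F·P·Fᵀ + Q = [55 12; 12 6]
S = H·P̄·Hᵀ + R = [499]
K = P̄·Hᵀ·S⁻¹ = [165/499; 36/499]
x' − x̄ = [-3960/499, -864/499] = K·y
y = (KᵀK)⁻¹·Kᵀ·(x' − x̄) = [-24]
z = y + H·x̄ = [-24] + [27] = [3]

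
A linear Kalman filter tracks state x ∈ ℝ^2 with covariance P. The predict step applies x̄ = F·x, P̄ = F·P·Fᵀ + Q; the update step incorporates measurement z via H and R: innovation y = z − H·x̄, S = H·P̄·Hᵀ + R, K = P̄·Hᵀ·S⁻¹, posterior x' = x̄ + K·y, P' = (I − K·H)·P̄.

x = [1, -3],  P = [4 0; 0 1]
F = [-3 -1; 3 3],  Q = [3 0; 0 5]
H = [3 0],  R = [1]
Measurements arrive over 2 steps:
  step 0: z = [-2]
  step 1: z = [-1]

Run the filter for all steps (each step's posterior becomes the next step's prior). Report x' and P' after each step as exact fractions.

step 0: x' = [-240/361, -1932/361], P' = [40/361 -39/361; -39/361 4361/361]
step 1: x' = [-14058/50491, -14571/50491], P' = [5570/50491 -12975/50491; -12975/50491 1497047/50491]

step 0: x̄ = F·x = [0, -6]
step 0: P̄ = F·P·Fᵀ + Q = [40 -39; -39 50]
step 0: y = z − H·x̄ = [-2]
step 0: S = H·P̄·Hᵀ + R = [361]
step 0: K = P̄·Hᵀ·S⁻¹ = [120/361; -117/361]
step 0: x' = x̄ + K·y = [-240/361, -1932/361]
step 0: P' = (I − K·H)·P̄ = [40/361 -39/361; -39/361 4361/361]
step 1: x̄ = F·x = [2652/361, -6516/361]
step 1: P̄ = F·P·Fᵀ + Q = [5570/361 -12975/361; -12975/361 40712/361]
step 1: y = z − H·x̄ = [-8317/361]
step 1: S = H·P̄·Hᵀ + R = [50491/361]
step 1: K = P̄·Hᵀ·S⁻¹ = [16710/50491; -38925/50491]
step 1: x' = x̄ + K·y = [-14058/50491, -14571/50491]
step 1: P' = (I − K·H)·P̄ = [5570/50491 -12975/50491; -12975/50491 1497047/50491]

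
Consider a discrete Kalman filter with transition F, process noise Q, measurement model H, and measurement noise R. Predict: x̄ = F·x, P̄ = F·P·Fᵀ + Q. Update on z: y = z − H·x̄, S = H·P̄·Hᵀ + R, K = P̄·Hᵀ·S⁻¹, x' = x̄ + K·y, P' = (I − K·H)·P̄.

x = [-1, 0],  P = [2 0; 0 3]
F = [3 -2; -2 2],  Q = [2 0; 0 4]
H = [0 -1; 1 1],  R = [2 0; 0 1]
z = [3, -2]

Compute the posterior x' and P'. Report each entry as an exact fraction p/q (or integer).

x̄ = F·x = [-3, 2]
P̄ = F·P·Fᵀ + Q = [32 -24; -24 24]
y = z − H·x̄ = [5, -1]
S = H·P̄·Hᵀ + R = [26 0; 0 9]
K = P̄·Hᵀ·S⁻¹ = [12/13 8/9; -12/13 0]
x' = x̄ + K·y = [85/117, -34/13]
P' = (I − K·H)·P̄ = [320/117 -24/13; -24/13 24/13]

x' = [85/117, -34/13]
P' = [320/117 -24/13; -24/13 24/13]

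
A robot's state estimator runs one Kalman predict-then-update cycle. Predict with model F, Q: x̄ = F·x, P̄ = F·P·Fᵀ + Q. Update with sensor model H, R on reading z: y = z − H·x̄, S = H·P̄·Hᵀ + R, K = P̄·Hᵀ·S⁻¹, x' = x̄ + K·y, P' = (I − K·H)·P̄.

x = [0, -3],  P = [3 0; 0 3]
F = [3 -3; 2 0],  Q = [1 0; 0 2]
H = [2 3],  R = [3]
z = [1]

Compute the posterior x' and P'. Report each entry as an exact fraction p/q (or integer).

x' = [2297/565, -1326/565]
P' = [4179/565 -2622/565; -2622/565 1826/565]

x̄ = F·x = [9, 0]
P̄ = F·P·Fᵀ + Q = [55 18; 18 14]
y = z − H·x̄ = [-17]
S = H·P̄·Hᵀ + R = [565]
K = P̄·Hᵀ·S⁻¹ = [164/565; 78/565]
x' = x̄ + K·y = [2297/565, -1326/565]
P' = (I − K·H)·P̄ = [4179/565 -2622/565; -2622/565 1826/565]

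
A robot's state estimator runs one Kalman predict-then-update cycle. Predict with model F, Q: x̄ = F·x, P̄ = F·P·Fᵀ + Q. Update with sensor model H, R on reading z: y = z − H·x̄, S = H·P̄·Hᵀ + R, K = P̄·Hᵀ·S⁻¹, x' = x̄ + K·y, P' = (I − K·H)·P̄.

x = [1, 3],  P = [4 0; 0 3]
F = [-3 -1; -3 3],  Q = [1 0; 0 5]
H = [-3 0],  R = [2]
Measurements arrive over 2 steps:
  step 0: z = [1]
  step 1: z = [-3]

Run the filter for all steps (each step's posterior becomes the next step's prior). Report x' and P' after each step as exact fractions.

step 0: x' = [-66/181, 3549/362], P' = [40/181 27/181; 27/181 18055/362]
step 1: x' = [168843/175873, 666252/175873], P' = [38922/175873 -107538/175873; -107538/175873 7824710/175873]

step 0: x̄ = F·x = [-6, 6]
step 0: P̄ = F·P·Fᵀ + Q = [40 27; 27 68]
step 0: y = z − H·x̄ = [-17]
step 0: S = H·P̄·Hᵀ + R = [362]
step 0: K = P̄·Hᵀ·S⁻¹ = [-60/181; -81/362]
step 0: x' = x̄ + K·y = [-66/181, 3549/362]
step 0: P' = (I − K·H)·P̄ = [40/181 27/181; 27/181 18055/362]
step 1: x̄ = F·x = [-3153/362, 11043/362]
step 1: P̄ = F·P·Fᵀ + Q = [19461/362 -53769/362; -53769/362 164053/362]
step 1: y = z − H·x̄ = [-10545/362]
step 1: S = H·P̄·Hᵀ + R = [175873/362]
step 1: K = P̄·Hᵀ·S⁻¹ = [-58383/175873; 161307/175873]
step 1: x' = x̄ + K·y = [168843/175873, 666252/175873]
step 1: P' = (I − K·H)·P̄ = [38922/175873 -107538/175873; -107538/175873 7824710/175873]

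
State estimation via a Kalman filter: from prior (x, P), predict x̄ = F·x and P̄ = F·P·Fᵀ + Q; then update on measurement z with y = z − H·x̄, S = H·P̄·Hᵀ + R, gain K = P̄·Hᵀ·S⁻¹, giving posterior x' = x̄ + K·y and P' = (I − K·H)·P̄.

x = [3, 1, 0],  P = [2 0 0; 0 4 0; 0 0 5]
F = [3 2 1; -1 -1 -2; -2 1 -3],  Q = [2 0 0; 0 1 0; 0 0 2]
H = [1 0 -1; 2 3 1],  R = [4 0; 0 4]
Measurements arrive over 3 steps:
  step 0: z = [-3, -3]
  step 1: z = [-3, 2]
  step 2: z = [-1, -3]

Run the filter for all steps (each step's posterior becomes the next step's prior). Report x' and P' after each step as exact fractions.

step 0: x' = [-16141/6553, 6305/6553, -2876/6553], P' = [81595/13106 -66927/13106 49435/13106; -66927/13106 63315/13106 -51159/13106; 49435/13106 -51159/13106 67411/13106]
step 1: x' = [-190645981/98608782, 44004539/32869594, 147837775/98608782], P' = [96315409/49304391 -20214257/16434797 17371163/49304391; -20214257/16434797 21755003/16434797 -14021767/16434797; 17371163/49304391 -14021767/16434797 126820309/49304391]
step 2: x' = [-27504343359/226414000552, -324777564903/226414000552, 276456057711/226414000552], P' = [219240929007/113207000276 -136363199497/113207000276 35028476521/113207000276; -136363199497/113207000276 144681901951/113207000276 -86446044335/113207000276; 35028476521/113207000276 -86446044335/113207000276 270053494575/113207000276]

step 0: x̄ = F·x = [11, -4, -5]
step 0: P̄ = F·P·Fᵀ + Q = [41 -24 -19; -24 27 30; -19 30 59]
step 0: y = z − H·x̄ = [-19, -8]
step 0: S = H·P̄·Hᵀ + R = [142 -120; -120 286]
step 0: K = P̄·Hᵀ·S⁻¹ = [4020/6553 2961/13106; -1971/6553 1233/13106; -2247/6553 3201/13106]
step 0: x' = x̄ + K·y = [-16141/6553, 6305/6553, -2876/6553]
step 0: P' = (I − K·H)·P̄ = [81595/13106 -66927/13106 49435/13106; -66927/13106 63315/13106 -51159/13106; 49435/13106 -51159/13106 67411/13106]
step 1: x̄ = F·x = [-38689/6553, 15588/6553, 47215/6553]
step 1: P̄ = F·P·Fᵀ + Q = [185044/6553 -130926/6553 -393118/6553; -130926/6553 143455/6553 366150/6553; -393118/6553 366150/6553 1095244/6553]
step 1: y = z − H·x̄ = [66245/6553, -3495/6553]
step 1: S = H·P̄·Hᵀ + R = [2092736/6553 -1823266/6553; -1823266/6553 2206043/6553]
step 1: K = P̄·Hᵀ·S⁻¹ = [39472123/98608782 7018417/49304391; -3096245/32869594 2703682/16434797; -54724573/98608782 8841683/49304391]
step 1: x' = x̄ + K·y = [-190645981/98608782, 44004539/32869594, 147837775/98608782]
step 1: P' = (I − K·H)·P̄ = [96315409/49304391 -20214257/16434797 17371163/49304391; -20214257/16434797 21755003/16434797 -14021767/16434797; 17371163/49304391 -14021767/16434797 126820309/49304391]
step 2: x̄ = F·x = [-80036467/49304391, -118521593/49304391, 34896127/49304391]
step 2: P̄ = F·P·Fᵀ + Q = [561580330/49304391 -281174644/49304391 -747936880/49304391; -281174644/49304391 498103951/49304391 907177732/49304391; -747936880/49304391 907177732/49304391 2393935054/49304391]
step 2: y = z − H·x̄ = [65628203/49304391, 332828413/49304391]
step 2: S = H·P̄·Hᵀ + R = [4648606708/49304391 -4087894642/49304391; -4087894642/49304391 8397632641/49304391]
step 2: K = P̄·Hᵀ·S⁻¹ = [92106226243/226414000552 16105184011/113207000276; -24958577581/226414000552 18718315631/113207000276; -117512509027/226414000552 20193078653/113207000276]
step 2: x' = x̄ + K·y = [-27504343359/226414000552, -324777564903/226414000552, 276456057711/226414000552]
step 2: P' = (I − K·H)·P̄ = [219240929007/113207000276 -136363199497/113207000276 35028476521/113207000276; -136363199497/113207000276 144681901951/113207000276 -86446044335/113207000276; 35028476521/113207000276 -86446044335/113207000276 270053494575/113207000276]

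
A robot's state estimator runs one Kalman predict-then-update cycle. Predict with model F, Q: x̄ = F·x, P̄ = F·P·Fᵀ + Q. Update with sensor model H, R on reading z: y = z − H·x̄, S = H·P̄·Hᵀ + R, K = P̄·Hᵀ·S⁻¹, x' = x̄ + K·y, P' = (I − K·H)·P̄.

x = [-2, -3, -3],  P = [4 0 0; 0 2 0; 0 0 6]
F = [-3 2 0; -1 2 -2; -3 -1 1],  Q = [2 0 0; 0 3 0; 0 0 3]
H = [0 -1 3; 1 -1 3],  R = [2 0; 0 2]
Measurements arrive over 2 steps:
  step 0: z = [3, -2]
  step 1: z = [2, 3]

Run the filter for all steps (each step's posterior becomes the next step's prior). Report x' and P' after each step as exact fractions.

step 0: x' = [-7439/1577, 5642/4731, 6412/4731], P' = [5542/1577 5183/1577 815/1577; 5183/1577 130913/9462 37783/9462; 815/1577 37783/9462 12593/9462]
step 1: x' = [8020193/3708301, 41729539/40791311, 34136455/40791311], P' = [13724830/3708301 7394393/3708301 177275/3708301; 7394393/3708301 370070937/81582622 93558873/81582622; 177275/3708301 93558873/81582622 38692025/81582622]

step 0: x̄ = F·x = [0, 2, 6]
step 0: P̄ = F·P·Fᵀ + Q = [46 20 32; 20 39 -4; 32 -4 47]
step 0: y = z − H·x̄ = [-13, -18]
step 0: S = H·P̄·Hᵀ + R = [488 562; 562 686]
step 0: K = P̄·Hᵀ·S⁻¹ = [-1369/1577 1402/1577; -4391/4731 6767/9462; -1/4731 2443/9462]
step 0: x' = x̄ + K·y = [-7439/1577, 5642/4731, 6412/4731]
step 0: P' = (I − K·H)·P̄ = [5542/1577 5183/1577 815/1577; 5183/1577 130913/9462 37783/9462; 815/1577 37783/9462 12593/9462]
step 1: x̄ = F·x = [78235/4731, 20777/4731, 67721/4731]
step 1: P̄ = F·P·Fᵀ + Q = [234334/4731 126416/4731 2522/4731; 126416/4731 114283/4731 -83582/4731; 2522/4731 -83582/4731 276421/4731]
step 1: y = z − H·x̄ = [-172924/4731, -246428/4731]
step 1: S = H·P̄·Hᵀ + R = [3113026/4731 2984714/4731; 2984714/4731 3109660/4731]
step 1: K = P̄·Hᵀ·S⁻¹ = [-3431284/3708301 3431131/3708301; -44697159/81582622 18320582/40791311; 11258601/81582622 6604313/40791311]
step 1: x' = x̄ + K·y = [8020193/3708301, 41729539/40791311, 34136455/40791311]
step 1: P' = (I − K·H)·P̄ = [13724830/3708301 7394393/3708301 177275/3708301; 7394393/3708301 370070937/81582622 93558873/81582622; 177275/3708301 93558873/81582622 38692025/81582622]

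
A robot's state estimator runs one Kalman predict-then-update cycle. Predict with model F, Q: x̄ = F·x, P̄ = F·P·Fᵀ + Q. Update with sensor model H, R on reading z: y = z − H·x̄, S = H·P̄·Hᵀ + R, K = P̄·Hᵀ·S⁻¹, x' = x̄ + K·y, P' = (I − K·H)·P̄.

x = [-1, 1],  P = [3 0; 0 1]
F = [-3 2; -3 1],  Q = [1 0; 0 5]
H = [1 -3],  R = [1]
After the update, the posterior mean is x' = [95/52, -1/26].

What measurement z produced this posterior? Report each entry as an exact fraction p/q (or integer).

z = [2]

x̄ = F·x = [5, 4]
P̄ = F·P·Fᵀ + Q = [32 29; 29 33]
S = H·P̄·Hᵀ + R = [156]
K = P̄·Hᵀ·S⁻¹ = [-55/156; -35/78]
x' − x̄ = [-165/52, -105/26] = K·y
y = (KᵀK)⁻¹·Kᵀ·(x' − x̄) = [9]
z = y + H·x̄ = [9] + [-7] = [2]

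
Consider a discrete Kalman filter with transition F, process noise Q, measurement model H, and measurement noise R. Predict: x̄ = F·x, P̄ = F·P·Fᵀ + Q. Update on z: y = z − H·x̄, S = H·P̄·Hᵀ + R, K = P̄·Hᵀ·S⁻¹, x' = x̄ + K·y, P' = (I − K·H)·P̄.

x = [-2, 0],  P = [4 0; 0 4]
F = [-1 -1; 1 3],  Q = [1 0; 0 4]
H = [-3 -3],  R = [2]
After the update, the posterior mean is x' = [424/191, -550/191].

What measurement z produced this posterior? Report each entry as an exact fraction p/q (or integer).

x̄ = F·x = [2, -2]
P̄ = F·P·Fᵀ + Q = [9 -16; -16 44]
S = H·P̄·Hᵀ + R = [191]
K = P̄·Hᵀ·S⁻¹ = [21/191; -84/191]
x' − x̄ = [42/191, -168/191] = K·y
y = (KᵀK)⁻¹·Kᵀ·(x' − x̄) = [2]
z = y + H·x̄ = [2] + [0] = [2]

z = [2]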